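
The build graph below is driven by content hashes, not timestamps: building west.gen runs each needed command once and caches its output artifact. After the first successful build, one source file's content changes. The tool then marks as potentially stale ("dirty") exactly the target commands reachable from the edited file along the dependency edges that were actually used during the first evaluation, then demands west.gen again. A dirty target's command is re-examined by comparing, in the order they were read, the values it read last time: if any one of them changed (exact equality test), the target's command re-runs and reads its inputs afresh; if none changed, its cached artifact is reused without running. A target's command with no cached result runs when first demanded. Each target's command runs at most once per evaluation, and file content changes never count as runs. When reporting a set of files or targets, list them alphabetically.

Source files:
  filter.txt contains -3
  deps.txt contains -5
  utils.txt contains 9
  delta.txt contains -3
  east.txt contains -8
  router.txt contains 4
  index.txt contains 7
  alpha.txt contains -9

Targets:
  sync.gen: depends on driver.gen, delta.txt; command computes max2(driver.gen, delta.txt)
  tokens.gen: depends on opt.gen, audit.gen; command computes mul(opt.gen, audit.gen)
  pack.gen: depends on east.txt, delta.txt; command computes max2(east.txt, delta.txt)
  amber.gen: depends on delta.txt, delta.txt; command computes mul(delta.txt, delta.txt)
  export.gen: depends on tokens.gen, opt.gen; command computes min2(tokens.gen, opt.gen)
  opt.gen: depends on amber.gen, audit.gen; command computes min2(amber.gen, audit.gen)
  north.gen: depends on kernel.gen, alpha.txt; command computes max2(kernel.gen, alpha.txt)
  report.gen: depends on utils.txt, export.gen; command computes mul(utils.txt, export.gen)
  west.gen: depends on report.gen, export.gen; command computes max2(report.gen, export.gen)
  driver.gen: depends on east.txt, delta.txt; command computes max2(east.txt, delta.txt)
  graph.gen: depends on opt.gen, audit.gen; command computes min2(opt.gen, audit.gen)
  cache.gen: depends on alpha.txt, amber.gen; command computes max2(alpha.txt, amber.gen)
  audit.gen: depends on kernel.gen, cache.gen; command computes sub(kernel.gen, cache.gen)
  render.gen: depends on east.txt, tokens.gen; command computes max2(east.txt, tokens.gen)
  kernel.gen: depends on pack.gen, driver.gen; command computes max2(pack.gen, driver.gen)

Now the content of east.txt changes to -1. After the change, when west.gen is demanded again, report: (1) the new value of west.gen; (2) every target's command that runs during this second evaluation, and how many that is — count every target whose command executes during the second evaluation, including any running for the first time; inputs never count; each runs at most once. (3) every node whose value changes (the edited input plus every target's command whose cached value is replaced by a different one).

west.gen now evaluates to -10.
Run set: audit.gen, driver.gen, export.gen, kernel.gen, opt.gen, pack.gen, report.gen, tokens.gen, west.gen (9 run).
Changed values: audit.gen, driver.gen, east.txt, export.gen, kernel.gen, opt.gen, pack.gen, report.gen, tokens.gen, west.gen.

Initial pass — values computed on the first demand:
  amber.gen = mul(-3, -3) = 9
  cache.gen = max2(-9, 9) = 9
  driver.gen = max2(-8, -3) = -3
  pack.gen = max2(-8, -3) = -3
  kernel.gen = max2(-3, -3) = -3
  audit.gen = sub(-3, 9) = -12
  opt.gen = min2(9, -12) = -12
  tokens.gen = mul(-12, -12) = 144
  export.gen = min2(144, -12) = -12
  report.gen = mul(9, -12) = -108
  west.gen = max2(-108, -12) = -12

Second demand — change propagation:
  driver.gen: re-runs because east.txt -8->-1; new result -1.
  pack.gen: re-runs because east.txt -8->-1; new result -1.
  kernel.gen: re-runs because pack.gen -3->-1; driver.gen -3->-1; new result -1.
  audit.gen: re-runs because kernel.gen -3->-1; new result -10.
  opt.gen: re-runs because audit.gen -12->-10; new result -10.
  tokens.gen: re-runs because opt.gen -12->-10; audit.gen -12->-10; new result 100.
  export.gen: re-runs because tokens.gen 144->100; opt.gen -12->-10; new result -10.
  report.gen: re-runs because export.gen -12->-10; new result -90.
  west.gen: re-runs because report.gen -108->-90; export.gen -12->-10; new result -10.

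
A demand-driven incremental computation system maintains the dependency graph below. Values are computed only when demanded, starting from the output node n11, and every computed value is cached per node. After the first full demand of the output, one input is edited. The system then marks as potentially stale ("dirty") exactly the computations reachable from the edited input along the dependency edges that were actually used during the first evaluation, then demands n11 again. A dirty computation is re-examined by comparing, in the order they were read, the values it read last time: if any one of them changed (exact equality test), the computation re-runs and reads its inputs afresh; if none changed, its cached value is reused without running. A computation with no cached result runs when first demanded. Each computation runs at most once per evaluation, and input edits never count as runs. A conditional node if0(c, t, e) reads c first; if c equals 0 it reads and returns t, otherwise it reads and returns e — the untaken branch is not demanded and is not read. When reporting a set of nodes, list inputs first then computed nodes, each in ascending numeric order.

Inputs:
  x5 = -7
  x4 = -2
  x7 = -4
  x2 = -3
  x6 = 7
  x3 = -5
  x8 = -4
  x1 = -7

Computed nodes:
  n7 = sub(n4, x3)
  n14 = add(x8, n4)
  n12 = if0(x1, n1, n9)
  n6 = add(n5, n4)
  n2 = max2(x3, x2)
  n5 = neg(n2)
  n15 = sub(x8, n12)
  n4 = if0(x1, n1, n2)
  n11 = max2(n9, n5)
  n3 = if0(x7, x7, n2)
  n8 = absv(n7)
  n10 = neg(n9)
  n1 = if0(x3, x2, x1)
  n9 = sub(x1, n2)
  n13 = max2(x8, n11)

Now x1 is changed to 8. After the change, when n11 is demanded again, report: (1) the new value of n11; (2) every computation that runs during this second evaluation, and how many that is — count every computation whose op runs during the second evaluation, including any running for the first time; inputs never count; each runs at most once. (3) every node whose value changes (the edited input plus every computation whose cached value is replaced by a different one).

New value of n11: 11.
Computations that run: n9, n11 — 2 in total.
Values that change: x1, n9, n11.

First evaluation (everything demanded from the output):
  n2 = max2(-5, -3) = -3
  n5 = neg(-3) = 3
  n9 = sub(-7, -3) = -4
  n11 = max2(-4, 3) = 3

Propagation after the edit:
  n9: runs — x1 -7->8; result 11.
  n11: runs — n9 -4->11; result 11.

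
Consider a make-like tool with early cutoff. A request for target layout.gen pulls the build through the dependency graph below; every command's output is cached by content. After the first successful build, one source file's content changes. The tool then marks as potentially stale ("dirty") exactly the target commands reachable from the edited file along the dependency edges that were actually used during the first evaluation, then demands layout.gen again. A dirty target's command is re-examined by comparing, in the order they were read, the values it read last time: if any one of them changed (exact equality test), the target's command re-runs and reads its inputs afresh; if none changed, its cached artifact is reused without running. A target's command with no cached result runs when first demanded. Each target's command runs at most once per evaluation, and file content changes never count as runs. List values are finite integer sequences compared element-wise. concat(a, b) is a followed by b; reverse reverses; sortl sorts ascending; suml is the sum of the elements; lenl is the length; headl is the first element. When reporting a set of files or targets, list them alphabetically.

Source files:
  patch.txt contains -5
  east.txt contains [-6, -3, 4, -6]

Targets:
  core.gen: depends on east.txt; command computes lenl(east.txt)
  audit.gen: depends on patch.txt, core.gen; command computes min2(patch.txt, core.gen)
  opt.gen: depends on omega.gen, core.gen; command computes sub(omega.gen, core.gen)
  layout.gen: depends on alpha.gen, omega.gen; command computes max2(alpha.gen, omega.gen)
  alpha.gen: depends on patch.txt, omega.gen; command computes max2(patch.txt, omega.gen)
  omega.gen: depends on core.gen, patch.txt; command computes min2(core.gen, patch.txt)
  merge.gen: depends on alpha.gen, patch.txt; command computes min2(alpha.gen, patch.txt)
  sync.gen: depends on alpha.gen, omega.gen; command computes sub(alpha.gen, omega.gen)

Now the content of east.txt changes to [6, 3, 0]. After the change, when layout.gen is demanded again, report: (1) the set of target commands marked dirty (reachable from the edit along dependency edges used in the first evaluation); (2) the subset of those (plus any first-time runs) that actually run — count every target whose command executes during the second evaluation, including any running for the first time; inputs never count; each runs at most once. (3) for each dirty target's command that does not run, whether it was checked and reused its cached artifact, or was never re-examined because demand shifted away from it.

First demand of the output computes:
  core.gen = lenl([-6, -3, 4, -6]) = 4
  omega.gen = min2(4, -5) = -5
  alpha.gen = max2(-5, -5) = -5
  layout.gen = max2(-5, -5) = -5

After the edit, cleaning proceeds:
  core.gen: a read changed (east.txt [-6, -3, 4, -6]->[6, 3, 0]) — executes, giving 3.
  omega.gen: a read changed (core.gen 4->3) — executes, giving -5 — identical to its old value.
  alpha.gen: dirty, but its reads are unchanged (patch.txt unchanged, omega.gen unchanged); cached -5 stands.
  layout.gen: dirty, but its reads are unchanged (alpha.gen unchanged, omega.gen unchanged); cached -5 stands.

Note the absorption at omega.gen: it re-runs yet its value is the same, leaving the output's value untouched.

The edit dirties: alpha.gen, core.gen, layout.gen, omega.gen.
2 target commands run: core.gen, omega.gen.
Cache hits after checking: alpha.gen, layout.gen.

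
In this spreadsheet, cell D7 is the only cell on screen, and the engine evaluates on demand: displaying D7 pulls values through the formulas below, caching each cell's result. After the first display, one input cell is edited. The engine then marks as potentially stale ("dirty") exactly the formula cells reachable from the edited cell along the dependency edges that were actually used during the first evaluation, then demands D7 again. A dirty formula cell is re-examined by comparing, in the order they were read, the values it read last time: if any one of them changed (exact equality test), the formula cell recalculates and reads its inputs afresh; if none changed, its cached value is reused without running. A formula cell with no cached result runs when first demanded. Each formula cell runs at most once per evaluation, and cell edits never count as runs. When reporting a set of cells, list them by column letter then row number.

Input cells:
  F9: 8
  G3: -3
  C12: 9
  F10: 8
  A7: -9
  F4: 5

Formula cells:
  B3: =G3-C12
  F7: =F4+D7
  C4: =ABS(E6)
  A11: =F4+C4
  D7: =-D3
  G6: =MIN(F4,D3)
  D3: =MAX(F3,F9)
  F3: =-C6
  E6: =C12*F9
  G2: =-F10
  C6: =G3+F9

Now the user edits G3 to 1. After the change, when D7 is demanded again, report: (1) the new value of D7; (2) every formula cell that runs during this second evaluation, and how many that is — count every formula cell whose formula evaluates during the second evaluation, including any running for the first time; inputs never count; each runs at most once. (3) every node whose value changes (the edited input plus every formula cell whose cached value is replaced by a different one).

Initial pass — values computed on the first demand:
  C6 = -3 + 8 = 5
  F3 = -(5) = -5
  D3 = MAX(-5, 8) = 8
  D7 = -(8) = -8

Second demand — change propagation:
  C6: re-runs because G3 -3->1; new result 9.
  F3: re-runs because C6 5->9; new result -9.
  D3: re-runs because F3 -5->-9; new result 8 (unchanged).
  D7: re-examined; everything it read last time is the same (D3 unchanged) — cache -8 kept, no run.

The important point: D3 recomputes to an identical value, and the output ends up unchanged.

D7 now evaluates to -8.
Run set: C6, D3, F3 (3 run).
Changed values: C6, F3, G3.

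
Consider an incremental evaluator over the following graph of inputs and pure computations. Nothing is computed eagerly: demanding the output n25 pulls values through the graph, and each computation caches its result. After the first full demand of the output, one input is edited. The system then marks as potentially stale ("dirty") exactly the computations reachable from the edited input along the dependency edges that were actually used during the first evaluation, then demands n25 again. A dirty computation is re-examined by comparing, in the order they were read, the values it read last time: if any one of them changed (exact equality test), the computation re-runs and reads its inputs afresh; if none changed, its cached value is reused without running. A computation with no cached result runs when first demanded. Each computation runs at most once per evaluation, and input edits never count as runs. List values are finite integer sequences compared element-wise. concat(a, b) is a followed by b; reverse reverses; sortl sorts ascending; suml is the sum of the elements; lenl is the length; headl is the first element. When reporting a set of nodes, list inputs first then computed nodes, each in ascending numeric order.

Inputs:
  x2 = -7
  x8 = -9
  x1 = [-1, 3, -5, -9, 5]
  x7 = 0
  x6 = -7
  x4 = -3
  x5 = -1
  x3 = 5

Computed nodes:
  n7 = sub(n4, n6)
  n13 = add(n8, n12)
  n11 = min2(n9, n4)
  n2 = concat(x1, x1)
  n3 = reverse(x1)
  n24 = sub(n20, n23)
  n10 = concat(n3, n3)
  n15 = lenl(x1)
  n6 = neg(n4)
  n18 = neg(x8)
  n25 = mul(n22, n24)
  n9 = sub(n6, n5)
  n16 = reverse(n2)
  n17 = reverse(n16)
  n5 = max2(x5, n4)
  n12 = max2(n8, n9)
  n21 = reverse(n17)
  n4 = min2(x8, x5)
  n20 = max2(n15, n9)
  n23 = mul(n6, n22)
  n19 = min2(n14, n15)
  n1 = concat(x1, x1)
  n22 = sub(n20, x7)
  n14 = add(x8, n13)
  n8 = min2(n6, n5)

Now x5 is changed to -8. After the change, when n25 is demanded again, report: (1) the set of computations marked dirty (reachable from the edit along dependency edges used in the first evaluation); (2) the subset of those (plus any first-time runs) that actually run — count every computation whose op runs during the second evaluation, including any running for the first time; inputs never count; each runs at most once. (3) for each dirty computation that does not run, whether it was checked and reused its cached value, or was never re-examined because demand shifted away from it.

Dirty set: n4, n5, n6, n9, n20, n22, n23, n24, n25.
Run set: n4, n5, n9, n20, n22, n23, n24, n25 (8 run).
Re-examined without running (cache reused): n6.
The important point: at n6 every value read last time is unchanged, so the dirty flag clears without a run.

Initial pass — values computed on the first demand:
  n4 = min2(-9, -1) = -9
  n5 = max2(-1, -9) = -1
  n6 = neg(-9) = 9
  n9 = sub(9, -1) = 10
  n15 = lenl([-1, 3, -5, -9, 5]) = 5
  n20 = max2(5, 10) = 10
  n22 = sub(10, 0) = 10
  n23 = mul(9, 10) = 90
  n24 = sub(10, 90) = -80
  n25 = mul(10, -80) = -800

Second demand — change propagation:
  n4: re-runs because x5 -1->-8; new result -9 (unchanged).
  n5: re-runs because x5 -1->-8; new result -8.
  n6: re-examined; everything it read last time is the same (n4 unchanged) — cache 9 kept, no run.
  n9: re-runs because n5 -1->-8; new result 17.
  n20: re-runs because n9 10->17; new result 17.
  n22: re-runs because n20 10->17; new result 17.
  n23: re-runs because n22 10->17; new result 153.
  n24: re-runs because n20 10->17; n23 90->153; new result -136.
  n25: re-runs because n22 10->17; n24 -80->-136; new result -2312.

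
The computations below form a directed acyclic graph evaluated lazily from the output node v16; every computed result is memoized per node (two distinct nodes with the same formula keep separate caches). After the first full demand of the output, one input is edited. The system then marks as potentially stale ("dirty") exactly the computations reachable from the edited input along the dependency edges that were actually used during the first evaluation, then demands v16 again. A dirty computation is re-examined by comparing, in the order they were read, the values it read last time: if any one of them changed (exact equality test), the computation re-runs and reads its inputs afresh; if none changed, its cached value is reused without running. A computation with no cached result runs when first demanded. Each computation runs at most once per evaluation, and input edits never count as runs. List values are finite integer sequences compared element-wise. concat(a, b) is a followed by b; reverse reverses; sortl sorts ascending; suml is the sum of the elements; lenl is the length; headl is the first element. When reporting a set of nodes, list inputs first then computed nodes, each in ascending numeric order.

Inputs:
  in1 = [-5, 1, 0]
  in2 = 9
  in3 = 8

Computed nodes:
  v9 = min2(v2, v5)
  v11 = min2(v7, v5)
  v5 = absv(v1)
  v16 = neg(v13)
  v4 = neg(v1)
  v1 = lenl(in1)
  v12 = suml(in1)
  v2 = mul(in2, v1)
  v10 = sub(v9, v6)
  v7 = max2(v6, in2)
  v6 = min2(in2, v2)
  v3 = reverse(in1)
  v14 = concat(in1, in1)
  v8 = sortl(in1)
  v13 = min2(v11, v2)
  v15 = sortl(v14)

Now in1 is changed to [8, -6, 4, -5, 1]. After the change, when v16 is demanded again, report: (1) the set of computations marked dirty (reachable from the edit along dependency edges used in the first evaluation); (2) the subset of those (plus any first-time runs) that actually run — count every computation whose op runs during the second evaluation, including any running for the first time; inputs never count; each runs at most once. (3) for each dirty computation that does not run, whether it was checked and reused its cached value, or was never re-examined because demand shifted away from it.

The edit dirties: v1, v2, v5, v6, v7, v11, v13, v16.
7 computations run: v1, v2, v5, v6, v11, v13, v16.
Cache hits after checking: v7.
Note where the cutoff bites: v7 is checked, finds nothing changed, and keeps its cache.

First demand of the output computes:
  v1 = lenl([-5, 1, 0]) = 3
  v2 = mul(9, 3) = 27
  v5 = absv(3) = 3
  v6 = min2(9, 27) = 9
  v7 = max2(9, 9) = 9
  v11 = min2(9, 3) = 3
  v13 = min2(3, 27) = 3
  v16 = neg(3) = -3

After the edit, cleaning proceeds:
  v1: a read changed (in1 [-5, 1, 0]->[8, -6, 4, -5, 1]) — executes, giving 5.
  v2: a read changed (v1 3->5) — executes, giving 45.
  v5: a read changed (v1 3->5) — executes, giving 5.
  v6: a read changed (v2 27->45) — executes, giving 9 — identical to its old value.
  v7: dirty, but its reads are unchanged (v6 unchanged, in2 unchanged); cached 9 stands.
  v11: a read changed (v5 3->5) — executes, giving 5.
  v13: a read changed (v11 3->5; v2 27->45) — executes, giving 5.
  v16: a read changed (v13 3->5) — executes, giving -5.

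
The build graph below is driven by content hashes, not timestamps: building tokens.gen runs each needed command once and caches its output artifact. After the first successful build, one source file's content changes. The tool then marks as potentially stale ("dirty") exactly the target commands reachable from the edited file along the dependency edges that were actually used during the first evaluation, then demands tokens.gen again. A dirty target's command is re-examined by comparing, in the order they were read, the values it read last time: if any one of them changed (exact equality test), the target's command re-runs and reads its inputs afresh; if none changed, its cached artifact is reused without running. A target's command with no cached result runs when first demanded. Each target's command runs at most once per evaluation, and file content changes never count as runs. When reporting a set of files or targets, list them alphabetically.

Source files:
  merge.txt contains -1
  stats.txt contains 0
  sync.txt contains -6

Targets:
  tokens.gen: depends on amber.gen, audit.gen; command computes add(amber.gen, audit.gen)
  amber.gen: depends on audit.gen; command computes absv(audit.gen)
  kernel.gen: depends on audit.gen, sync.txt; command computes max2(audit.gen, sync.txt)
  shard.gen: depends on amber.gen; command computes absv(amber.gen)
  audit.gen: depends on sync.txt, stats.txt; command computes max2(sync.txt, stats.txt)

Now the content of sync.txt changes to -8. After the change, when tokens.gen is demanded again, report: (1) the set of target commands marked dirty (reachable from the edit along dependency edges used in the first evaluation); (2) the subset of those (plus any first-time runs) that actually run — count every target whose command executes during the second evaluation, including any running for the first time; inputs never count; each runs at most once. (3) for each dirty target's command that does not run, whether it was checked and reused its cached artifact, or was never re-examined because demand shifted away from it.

Initial pass — values computed on the first demand:
  audit.gen = max2(-6, 0) = 0
  amber.gen = absv(0) = 0
  tokens.gen = add(0, 0) = 0

Second demand — change propagation:
  audit.gen: re-runs because sync.txt -6->-8; new result 0 (unchanged).
  amber.gen: re-examined; everything it read last time is the same (audit.gen unchanged) — cache 0 kept, no run.
  tokens.gen: re-examined; everything it read last time is the same (amber.gen unchanged, audit.gen unchanged) — cache 0 kept, no run.

The important point: audit.gen recomputes to an identical value, and the output ends up unchanged.

Dirty set: amber.gen, audit.gen, tokens.gen.
Run set: audit.gen (1 run).
Re-examined without running (cache reused): amber.gen, tokens.gen.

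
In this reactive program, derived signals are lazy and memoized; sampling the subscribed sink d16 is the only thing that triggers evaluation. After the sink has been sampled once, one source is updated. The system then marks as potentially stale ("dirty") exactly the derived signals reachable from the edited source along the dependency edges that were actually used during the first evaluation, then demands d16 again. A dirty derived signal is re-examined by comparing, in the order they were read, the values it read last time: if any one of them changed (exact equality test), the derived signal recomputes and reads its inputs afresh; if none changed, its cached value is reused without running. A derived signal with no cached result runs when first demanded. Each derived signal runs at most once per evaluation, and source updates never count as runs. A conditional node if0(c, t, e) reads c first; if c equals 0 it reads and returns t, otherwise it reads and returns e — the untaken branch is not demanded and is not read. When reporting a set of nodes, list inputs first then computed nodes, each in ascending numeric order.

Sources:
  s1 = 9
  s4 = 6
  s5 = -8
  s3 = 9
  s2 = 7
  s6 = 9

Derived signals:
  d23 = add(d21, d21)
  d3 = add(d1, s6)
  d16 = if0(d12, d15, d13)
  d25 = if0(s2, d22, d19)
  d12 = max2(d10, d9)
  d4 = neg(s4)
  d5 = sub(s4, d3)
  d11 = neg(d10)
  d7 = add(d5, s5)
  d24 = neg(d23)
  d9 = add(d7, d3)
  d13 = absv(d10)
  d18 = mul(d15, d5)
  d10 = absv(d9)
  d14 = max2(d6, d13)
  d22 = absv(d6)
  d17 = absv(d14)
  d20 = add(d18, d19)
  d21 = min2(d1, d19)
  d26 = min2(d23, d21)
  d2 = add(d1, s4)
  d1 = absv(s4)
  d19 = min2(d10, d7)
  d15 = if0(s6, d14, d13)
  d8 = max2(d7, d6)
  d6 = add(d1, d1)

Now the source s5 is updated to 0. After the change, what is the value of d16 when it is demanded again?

Demanding d16 again yields 6.

First demand of the output computes:
  d1 = absv(6) = 6
  d3 = add(6, 9) = 15
  d5 = sub(6, 15) = -9
  d7 = add(-9, -8) = -17
  d9 = add(-17, 15) = -2
  d10 = absv(-2) = 2
  d12 = max2(2, -2) = 2
  d13 = absv(2) = 2
  d16 = if0(d12=2 -> else branch d13) = 2

After the edit, cleaning proceeds:
  d7: a read changed (s5 -8->0) — executes, giving -9.
  d9: a read changed (d7 -17->-9) — executes, giving 6.
  d10: a read changed (d9 -2->6) — executes, giving 6.
  d12: a read changed (d10 2->6; d9 -2->6) — executes, giving 6.
  d13: a read changed (d10 2->6) — executes, giving 6.
  d16: a read changed (d12 2->6; d13 2->6) — executes, giving 6.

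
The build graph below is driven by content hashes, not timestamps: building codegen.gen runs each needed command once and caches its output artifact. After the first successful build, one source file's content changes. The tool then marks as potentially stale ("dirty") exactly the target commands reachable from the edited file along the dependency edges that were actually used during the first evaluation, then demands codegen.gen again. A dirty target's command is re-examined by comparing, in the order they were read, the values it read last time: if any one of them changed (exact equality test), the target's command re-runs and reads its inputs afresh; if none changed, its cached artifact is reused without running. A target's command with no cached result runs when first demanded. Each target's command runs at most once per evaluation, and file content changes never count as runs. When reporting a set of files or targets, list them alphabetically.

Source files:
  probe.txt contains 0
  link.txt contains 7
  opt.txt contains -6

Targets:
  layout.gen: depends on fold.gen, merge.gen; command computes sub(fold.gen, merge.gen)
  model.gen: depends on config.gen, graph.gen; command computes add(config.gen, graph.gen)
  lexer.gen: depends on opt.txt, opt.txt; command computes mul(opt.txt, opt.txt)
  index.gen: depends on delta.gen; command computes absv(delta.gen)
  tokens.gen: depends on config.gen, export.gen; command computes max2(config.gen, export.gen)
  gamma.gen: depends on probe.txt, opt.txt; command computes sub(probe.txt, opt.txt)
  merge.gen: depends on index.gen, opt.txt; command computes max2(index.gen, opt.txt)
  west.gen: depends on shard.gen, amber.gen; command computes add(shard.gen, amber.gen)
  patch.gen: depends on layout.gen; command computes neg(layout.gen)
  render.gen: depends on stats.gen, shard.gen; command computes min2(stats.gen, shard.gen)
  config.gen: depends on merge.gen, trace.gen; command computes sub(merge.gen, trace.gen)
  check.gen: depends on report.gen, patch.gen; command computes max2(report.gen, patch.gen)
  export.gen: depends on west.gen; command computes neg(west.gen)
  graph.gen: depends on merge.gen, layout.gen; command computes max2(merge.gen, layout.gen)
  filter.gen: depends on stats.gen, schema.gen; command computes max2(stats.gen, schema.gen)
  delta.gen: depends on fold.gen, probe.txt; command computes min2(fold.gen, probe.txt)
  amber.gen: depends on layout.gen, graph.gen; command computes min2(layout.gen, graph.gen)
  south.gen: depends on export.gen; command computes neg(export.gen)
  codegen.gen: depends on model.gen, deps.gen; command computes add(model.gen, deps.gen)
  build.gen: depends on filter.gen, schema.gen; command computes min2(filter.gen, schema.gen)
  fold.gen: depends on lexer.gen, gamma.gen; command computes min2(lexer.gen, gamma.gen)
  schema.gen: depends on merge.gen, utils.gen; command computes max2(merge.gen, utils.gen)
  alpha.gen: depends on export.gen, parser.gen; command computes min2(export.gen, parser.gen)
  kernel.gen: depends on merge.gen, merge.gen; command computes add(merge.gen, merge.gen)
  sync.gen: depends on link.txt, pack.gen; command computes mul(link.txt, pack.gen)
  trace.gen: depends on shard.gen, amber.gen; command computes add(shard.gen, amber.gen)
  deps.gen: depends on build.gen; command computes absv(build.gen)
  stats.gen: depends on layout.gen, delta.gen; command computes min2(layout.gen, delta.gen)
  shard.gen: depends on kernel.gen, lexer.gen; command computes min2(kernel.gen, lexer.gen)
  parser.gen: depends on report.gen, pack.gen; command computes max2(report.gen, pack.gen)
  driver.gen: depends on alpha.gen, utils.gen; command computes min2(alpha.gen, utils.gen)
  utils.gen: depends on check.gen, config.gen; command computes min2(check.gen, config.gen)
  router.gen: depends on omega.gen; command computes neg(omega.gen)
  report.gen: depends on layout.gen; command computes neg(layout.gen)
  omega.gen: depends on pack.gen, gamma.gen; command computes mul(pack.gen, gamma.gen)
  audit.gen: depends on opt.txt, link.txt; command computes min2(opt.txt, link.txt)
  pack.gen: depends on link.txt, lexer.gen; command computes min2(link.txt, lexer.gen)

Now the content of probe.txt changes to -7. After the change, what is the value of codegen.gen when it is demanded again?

codegen.gen now evaluates to 15.

Initial pass — values computed on the first demand:
  gamma.gen = sub(0, -6) = 6
  lexer.gen = mul(-6, -6) = 36
  fold.gen = min2(36, 6) = 6
  delta.gen = min2(6, 0) = 0
  index.gen = absv(0) = 0
  merge.gen = max2(0, -6) = 0
  kernel.gen = add(0, 0) = 0
  layout.gen = sub(6, 0) = 6
  graph.gen = max2(0, 6) = 6
  amber.gen = min2(6, 6) = 6
  patch.gen = neg(6) = -6
  report.gen = neg(6) = -6
  check.gen = max2(-6, -6) = -6
  shard.gen = min2(0, 36) = 0
  stats.gen = min2(6, 0) = 0
  trace.gen = add(0, 6) = 6
  config.gen = sub(0, 6) = -6
  model.gen = add(-6, 6) = 0
  utils.gen = min2(-6, -6) = -6
  schema.gen = max2(0, -6) = 0
  filter.gen = max2(0, 0) = 0
  build.gen = min2(0, 0) = 0
  deps.gen = absv(0) = 0
  codegen.gen = add(0, 0) = 0

Second demand — change propagation:
  gamma.gen: re-runs because probe.txt 0->-7; new result -1.
  fold.gen: re-runs because gamma.gen 6->-1; new result -1.
  delta.gen: re-runs because fold.gen 6->-1; probe.txt 0->-7; new result -7.
  index.gen: re-runs because delta.gen 0->-7; new result 7.
  merge.gen: re-runs because index.gen 0->7; new result 7.
  kernel.gen: re-runs because merge.gen 0->7; merge.gen 0->7; new result 14.
  layout.gen: re-runs because fold.gen 6->-1; merge.gen 0->7; new result -8.
  graph.gen: re-runs because merge.gen 0->7; layout.gen 6->-8; new result 7.
  amber.gen: re-runs because layout.gen 6->-8; graph.gen 6->7; new result -8.
  patch.gen: re-runs because layout.gen 6->-8; new result 8.
  report.gen: re-runs because layout.gen 6->-8; new result 8.
  check.gen: re-runs because report.gen -6->8; patch.gen -6->8; new result 8.
  shard.gen: re-runs because kernel.gen 0->14; new result 14.
  stats.gen: re-runs because layout.gen 6->-8; delta.gen 0->-7; new result -8.
  trace.gen: re-runs because shard.gen 0->14; amber.gen 6->-8; new result 6 (unchanged).
  config.gen: re-runs because merge.gen 0->7; new result 1.
  model.gen: re-runs because config.gen -6->1; graph.gen 6->7; new result 8.
  utils.gen: re-runs because check.gen -6->8; config.gen -6->1; new result 1.
  schema.gen: re-runs because merge.gen 0->7; utils.gen -6->1; new result 7.
  filter.gen: re-runs because stats.gen 0->-8; schema.gen 0->7; new result 7.
  build.gen: re-runs because filter.gen 0->7; schema.gen 0->7; new result 7.
  deps.gen: re-runs because build.gen 0->7; new result 7.
  codegen.gen: re-runs because model.gen 0->8; deps.gen 0->7; new result 15.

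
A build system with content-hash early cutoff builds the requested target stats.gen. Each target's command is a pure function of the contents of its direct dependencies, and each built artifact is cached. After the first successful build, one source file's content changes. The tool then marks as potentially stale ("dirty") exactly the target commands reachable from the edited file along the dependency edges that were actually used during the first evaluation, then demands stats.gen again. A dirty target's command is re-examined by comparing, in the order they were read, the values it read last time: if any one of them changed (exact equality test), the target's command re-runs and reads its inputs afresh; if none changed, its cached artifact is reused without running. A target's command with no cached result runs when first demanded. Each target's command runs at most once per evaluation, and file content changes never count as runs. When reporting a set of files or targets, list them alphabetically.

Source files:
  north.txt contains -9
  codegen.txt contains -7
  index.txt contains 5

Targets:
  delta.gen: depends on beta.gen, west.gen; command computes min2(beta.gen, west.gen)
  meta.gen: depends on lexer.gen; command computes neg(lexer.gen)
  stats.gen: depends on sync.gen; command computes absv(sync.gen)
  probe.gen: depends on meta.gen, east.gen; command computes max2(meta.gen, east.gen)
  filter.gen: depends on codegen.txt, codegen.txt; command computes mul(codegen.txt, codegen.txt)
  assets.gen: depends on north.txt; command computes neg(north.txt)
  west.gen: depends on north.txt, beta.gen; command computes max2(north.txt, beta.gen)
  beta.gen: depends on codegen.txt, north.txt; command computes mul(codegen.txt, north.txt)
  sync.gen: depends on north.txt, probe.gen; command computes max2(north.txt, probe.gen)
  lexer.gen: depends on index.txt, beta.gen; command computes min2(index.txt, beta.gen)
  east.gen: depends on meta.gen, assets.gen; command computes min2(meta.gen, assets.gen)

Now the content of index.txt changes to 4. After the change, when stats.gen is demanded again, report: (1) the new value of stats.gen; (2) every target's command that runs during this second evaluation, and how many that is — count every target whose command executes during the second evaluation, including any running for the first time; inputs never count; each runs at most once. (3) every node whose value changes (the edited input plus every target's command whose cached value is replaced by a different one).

First evaluation (everything demanded from the output):
  assets.gen = neg(-9) = 9
  beta.gen = mul(-7, -9) = 63
  lexer.gen = min2(5, 63) = 5
  meta.gen = neg(5) = -5
  east.gen = min2(-5, 9) = -5
  probe.gen = max2(-5, -5) = -5
  sync.gen = max2(-9, -5) = -5
  stats.gen = absv(-5) = 5

Propagation after the edit:
  lexer.gen: runs — index.txt 5->4; result 4.
  meta.gen: runs — lexer.gen 5->4; result -4.
  east.gen: runs — meta.gen -5->-4; result -4.
  probe.gen: runs — meta.gen -5->-4; east.gen -5->-4; result -4.
  sync.gen: runs — probe.gen -5->-4; result -4.
  stats.gen: runs — sync.gen -5->-4; result 4.

New value of stats.gen: 4.
Target commands that run: east.gen, lexer.gen, meta.gen, probe.gen, stats.gen, sync.gen — 6 in total.
Values that change: east.gen, index.txt, lexer.gen, meta.gen, probe.gen, stats.gen, sync.gen.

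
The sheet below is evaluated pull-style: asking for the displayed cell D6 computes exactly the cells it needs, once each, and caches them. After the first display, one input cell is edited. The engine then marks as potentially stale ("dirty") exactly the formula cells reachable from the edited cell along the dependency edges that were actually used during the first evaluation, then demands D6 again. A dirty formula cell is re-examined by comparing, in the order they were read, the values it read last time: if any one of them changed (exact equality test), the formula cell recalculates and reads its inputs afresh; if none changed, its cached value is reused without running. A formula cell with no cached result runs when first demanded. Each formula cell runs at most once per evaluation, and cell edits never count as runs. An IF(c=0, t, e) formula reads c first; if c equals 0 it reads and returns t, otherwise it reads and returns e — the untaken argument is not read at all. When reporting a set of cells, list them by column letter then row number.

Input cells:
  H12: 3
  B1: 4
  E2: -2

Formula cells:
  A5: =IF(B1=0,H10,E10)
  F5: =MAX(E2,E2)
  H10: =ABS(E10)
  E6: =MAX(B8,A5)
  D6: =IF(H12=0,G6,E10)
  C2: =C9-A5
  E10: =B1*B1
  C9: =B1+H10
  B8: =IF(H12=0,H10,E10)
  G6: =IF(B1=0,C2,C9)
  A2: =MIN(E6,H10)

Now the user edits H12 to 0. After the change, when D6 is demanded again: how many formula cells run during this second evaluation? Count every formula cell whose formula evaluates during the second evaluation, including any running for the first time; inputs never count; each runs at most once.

First demand of the output computes:
  E10 = 4 * 4 = 16
  D6 = IF(H12=0: H12=3 -> else branch E10) = 16

After the edit, cleaning proceeds:
  H10: had never run; runs now, result 16.
  C9: had never run; runs now, result 20.
  G6: had never run; runs now, result 20.
  D6: a read changed (H12 3->0) — executes, giving 20.

Note the branch switch — C9, G6, H10 had no cache and run now for the first time.

4 formula cells run: C9, D6, G6, H10.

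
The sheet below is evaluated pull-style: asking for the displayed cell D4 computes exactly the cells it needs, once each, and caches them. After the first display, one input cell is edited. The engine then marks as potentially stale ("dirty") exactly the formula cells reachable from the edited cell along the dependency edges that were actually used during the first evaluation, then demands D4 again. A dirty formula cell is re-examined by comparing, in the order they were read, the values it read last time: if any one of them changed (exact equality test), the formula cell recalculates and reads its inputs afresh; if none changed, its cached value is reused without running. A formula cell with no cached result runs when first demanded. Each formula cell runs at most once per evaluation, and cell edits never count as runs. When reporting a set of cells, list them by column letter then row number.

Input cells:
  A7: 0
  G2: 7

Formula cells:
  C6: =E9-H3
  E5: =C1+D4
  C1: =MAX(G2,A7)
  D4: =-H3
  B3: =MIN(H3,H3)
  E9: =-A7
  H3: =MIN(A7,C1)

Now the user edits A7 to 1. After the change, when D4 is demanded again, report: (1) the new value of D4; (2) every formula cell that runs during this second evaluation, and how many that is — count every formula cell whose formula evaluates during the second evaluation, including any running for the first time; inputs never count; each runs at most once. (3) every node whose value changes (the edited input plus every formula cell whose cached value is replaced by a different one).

Demanding D4 again yields -1.
3 formula cells run: C1, D4, H3.
The nodes whose values change: A7, D4, H3.

First demand of the output computes:
  C1 = MAX(7, 0) = 7
  H3 = MIN(0, 7) = 0
  D4 = -(0) = 0

After the edit, cleaning proceeds:
  C1: a read changed (A7 0->1) — executes, giving 7 — identical to its old value.
  H3: a read changed (A7 0->1) — executes, giving 1.
  D4: a read changed (H3 0->1) — executes, giving -1.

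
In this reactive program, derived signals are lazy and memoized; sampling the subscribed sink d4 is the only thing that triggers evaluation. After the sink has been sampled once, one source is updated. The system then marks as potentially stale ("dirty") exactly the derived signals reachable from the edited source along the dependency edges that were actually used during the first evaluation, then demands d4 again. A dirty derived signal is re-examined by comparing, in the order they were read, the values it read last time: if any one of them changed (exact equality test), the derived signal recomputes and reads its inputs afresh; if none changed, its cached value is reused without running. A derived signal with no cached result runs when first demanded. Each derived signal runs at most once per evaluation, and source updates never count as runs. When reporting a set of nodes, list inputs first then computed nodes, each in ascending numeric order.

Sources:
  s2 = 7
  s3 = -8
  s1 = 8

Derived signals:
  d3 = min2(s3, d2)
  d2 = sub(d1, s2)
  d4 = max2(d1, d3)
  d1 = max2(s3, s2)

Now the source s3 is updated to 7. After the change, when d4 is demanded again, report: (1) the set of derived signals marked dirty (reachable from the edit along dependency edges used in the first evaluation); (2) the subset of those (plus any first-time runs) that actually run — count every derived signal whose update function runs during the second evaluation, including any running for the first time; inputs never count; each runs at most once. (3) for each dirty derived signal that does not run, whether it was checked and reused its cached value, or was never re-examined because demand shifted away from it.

The edit dirties: d1, d2, d3, d4.
3 derived signals run: d1, d3, d4.
Cache hits after checking: d2.
Note where the cutoff bites: d2 is checked, finds nothing changed, and keeps its cache.

First demand of the output computes:
  d1 = max2(-8, 7) = 7
  d2 = sub(7, 7) = 0
  d3 = min2(-8, 0) = -8
  d4 = max2(7, -8) = 7

After the edit, cleaning proceeds:
  d1: a read changed (s3 -8->7) — executes, giving 7 — identical to its old value.
  d2: dirty, but its reads are unchanged (d1 unchanged, s2 unchanged); cached 0 stands.
  d3: a read changed (s3 -8->7) — executes, giving 0.
  d4: a read changed (d3 -8->0) — executes, giving 7 — identical to its old value.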